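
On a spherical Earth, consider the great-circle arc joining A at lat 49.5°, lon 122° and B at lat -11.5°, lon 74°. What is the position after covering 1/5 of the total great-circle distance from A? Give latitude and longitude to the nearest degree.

≈ lat 39°, lon 108°

Convert each endpoint to a unit vector on the sphere (x = cos φ cos λ, y = cos φ sin λ, z = sin φ).
The central angle between the endpoints is δ = arccos(p₁·p₂) ≈ 1.293 rad (74.1°).
Interpolate at f = 1/5 with slerp weights a = sin((1−f)δ)/sin δ ≈ 0.894, b = sin(fδ)/sin δ ≈ 0.266.
p = a·p₁ + b·p₂ ≈ (-0.236, 0.743, 0.627); φ = arcsin(p_z) ≈ 38.80°, λ = atan2(p_y, p_x) ≈ 107.61°.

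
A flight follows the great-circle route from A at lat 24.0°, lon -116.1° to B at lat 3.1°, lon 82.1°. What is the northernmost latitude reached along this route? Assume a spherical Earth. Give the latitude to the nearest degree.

The great circle lies in the plane with unit normal n̂ = (p₁ × p₂)/|p₁ × p₂|.
Here n̂_z ≈ -0.532; the vertex latitude is φ_max = arccos|n̂_z| ≈ 57.9°.
Check via Clairaut: cos φ_max = |cos φ₁| · sin C = cos(24.0°)·sin(35.6°) ≈ 0.532, again giving ≈ 57.9°.

≈ 58°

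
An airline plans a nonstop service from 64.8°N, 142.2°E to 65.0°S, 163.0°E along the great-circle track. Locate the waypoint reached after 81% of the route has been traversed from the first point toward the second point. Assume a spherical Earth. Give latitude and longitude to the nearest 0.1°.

Convert each endpoint to a unit vector on the sphere (x = cos φ cos λ, y = cos φ sin λ, z = sin φ).
The central angle between the endpoints is δ = arccos(p₁·p₂) ≈ 2.281 rad (130.7°).
Interpolate at f = 0.81 with slerp weights a = sin((1−f)δ)/sin δ ≈ 0.554, b = sin(fδ)/sin δ ≈ 1.268.
p = a·p₁ + b·p₂ ≈ (-0.699, 0.301, -0.649); φ = arcsin(p_z) ≈ -40.44°, λ = atan2(p_y, p_x) ≈ 156.68°.

≈ 40.4°S, 156.7°E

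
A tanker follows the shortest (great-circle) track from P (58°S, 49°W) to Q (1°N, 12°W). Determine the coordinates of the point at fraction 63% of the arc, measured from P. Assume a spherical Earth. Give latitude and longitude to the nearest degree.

≈ (22°S, 21°W)

Convert each endpoint to a unit vector on the sphere (x = cos φ cos λ, y = cos φ sin λ, z = sin φ).
The central angle between the endpoints is δ = arccos(p₁·p₂) ≈ 1.150 rad (65.9°).
Interpolate at f = 0.63 with slerp weights a = sin((1−f)δ)/sin δ ≈ 0.452, b = sin(fδ)/sin δ ≈ 0.726.
p = a·p₁ + b·p₂ ≈ (0.867, -0.332, -0.371); φ = arcsin(p_z) ≈ -21.77°, λ = atan2(p_y, p_x) ≈ -20.93°.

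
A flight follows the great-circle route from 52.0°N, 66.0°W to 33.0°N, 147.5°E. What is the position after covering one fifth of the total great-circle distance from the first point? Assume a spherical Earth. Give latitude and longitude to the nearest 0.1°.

Convert each endpoint to a unit vector on the sphere (x = cos φ cos λ, y = cos φ sin λ, z = sin φ).
The central angle between the endpoints is δ = arccos(p₁·p₂) ≈ 1.572 rad (90.1°).
Interpolate at f = 1/5 with slerp weights a = sin((1−f)δ)/sin δ ≈ 0.951, b = sin(fδ)/sin δ ≈ 0.309.
p = a·p₁ + b·p₂ ≈ (0.019, -0.396, 0.918); φ = arcsin(p_z) ≈ 66.66°, λ = atan2(p_y, p_x) ≈ -87.18°.

≈ 66.7°N, 87.2°W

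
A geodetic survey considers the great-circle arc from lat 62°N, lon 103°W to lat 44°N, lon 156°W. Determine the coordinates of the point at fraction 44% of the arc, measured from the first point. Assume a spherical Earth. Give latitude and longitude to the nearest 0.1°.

≈ lat 57.0°N, lon 132.2°W

The haversine formula gives a central angle δ ≈ 0.615 rad (35.3°) between the endpoints.
Interpolate at f = 0.44 with slerp weights a = sin((1−f)δ)/sin δ ≈ 0.585, b = sin(fδ)/sin δ ≈ 0.463.
p = a·p₁ + b·p₂ ≈ (-0.366, -0.403, 0.839); φ = arcsin(p_z) ≈ 56.99°, λ = atan2(p_y, p_x) ≈ -132.25°.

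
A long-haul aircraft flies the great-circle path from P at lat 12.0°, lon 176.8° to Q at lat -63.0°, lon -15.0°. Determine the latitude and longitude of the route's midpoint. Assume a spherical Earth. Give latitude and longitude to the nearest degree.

≈ lat -52°, lon -173°

The haversine formula gives a central angle δ ≈ 2.239 rad (128.3°) between the endpoints.
Interpolate at f = 1/2 with slerp weights a = sin((1−f)δ)/sin δ ≈ 1.147, b = sin(fδ)/sin δ ≈ 1.147.
p = a·p₁ + b·p₂ ≈ (-0.617, -0.072, -0.783); φ = arcsin(p_z) ≈ -51.58°, λ = atan2(p_y, p_x) ≈ -173.33°.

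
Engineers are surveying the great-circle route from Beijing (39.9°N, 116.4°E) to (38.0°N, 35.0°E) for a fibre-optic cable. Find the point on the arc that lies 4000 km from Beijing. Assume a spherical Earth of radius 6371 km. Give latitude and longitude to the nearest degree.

≈ (46°N, 67°E)

From cos δ = sin φ₁ sin φ₂ + cos φ₁ cos φ₂ cos Δλ, the central angle is δ ≈ 1.064 rad (61.0°). The total great-circle distance is δ·R ≈ 1.064 × 6371 ≈ 6779 km, so the target fraction is f = 4000/6779 ≈ 0.590.
Interpolate at f ≈ 0.590 with slerp weights a = sin((1−f)δ)/sin δ ≈ 0.483, b = sin(fδ)/sin δ ≈ 0.672.
p = a·p₁ + b·p₂ ≈ (0.269, 0.636, 0.724); φ = arcsin(p_z) ≈ 46.35°, λ = atan2(p_y, p_x) ≈ 67.08°.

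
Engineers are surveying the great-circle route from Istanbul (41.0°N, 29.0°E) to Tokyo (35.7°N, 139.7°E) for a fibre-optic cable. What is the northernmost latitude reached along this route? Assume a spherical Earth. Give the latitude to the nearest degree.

The great circle lies in the plane with unit normal n̂ = (p₁ × p₂)/|p₁ × p₂|.
Here n̂_z ≈ +0.581; the vertex latitude is φ_max = arccos|n̂_z| ≈ 54.5°.

≈ 54°N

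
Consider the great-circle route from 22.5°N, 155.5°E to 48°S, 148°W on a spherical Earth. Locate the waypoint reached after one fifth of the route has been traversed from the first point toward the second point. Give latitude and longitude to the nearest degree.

≈ 8°N, 165°E

The haversine formula gives a central angle δ ≈ 1.514 rad (86.7°) between the endpoints.
Interpolate at f = 1/5 with slerp weights a = sin((1−f)δ)/sin δ ≈ 0.938, b = sin(fδ)/sin δ ≈ 0.299.
p = a·p₁ + b·p₂ ≈ (-0.958, 0.253, 0.137); φ = arcsin(p_z) ≈ 7.86°, λ = atan2(p_y, p_x) ≈ 165.19°.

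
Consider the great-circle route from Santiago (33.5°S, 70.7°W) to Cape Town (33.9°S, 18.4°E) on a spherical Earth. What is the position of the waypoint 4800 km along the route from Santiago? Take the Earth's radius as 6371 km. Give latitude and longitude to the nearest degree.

From cos δ = sin φ₁ sin φ₂ + cos φ₁ cos φ₂ cos Δλ, the central angle is δ ≈ 1.246 rad (71.4°). The total great-circle distance is δ·R ≈ 1.246 × 6371 ≈ 7941 km, so the target fraction is f = 4800/7941 ≈ 0.604.
Interpolate at f ≈ 0.604 with slerp weights a = sin((1−f)δ)/sin δ ≈ 0.499, b = sin(fδ)/sin δ ≈ 0.722.
p = a·p₁ + b·p₂ ≈ (0.706, -0.204, -0.678); φ = arcsin(p_z) ≈ -42.70°, λ = atan2(p_y, p_x) ≈ -16.11°.

≈ 43°S, 16°W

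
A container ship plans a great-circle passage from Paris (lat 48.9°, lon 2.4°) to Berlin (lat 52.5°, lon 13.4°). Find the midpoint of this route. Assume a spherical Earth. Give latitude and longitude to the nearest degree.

From cos δ = sin φ₁ sin φ₂ + cos φ₁ cos φ₂ cos Δλ, the central angle is δ ≈ 0.137 rad (7.8°).
Interpolate at f = 1/2 with slerp weights a = sin((1−f)δ)/sin δ ≈ 0.501, b = sin(fδ)/sin δ ≈ 0.501.
p = a·p₁ + b·p₂ ≈ (0.626, 0.085, 0.775); φ = arcsin(p_z) ≈ 50.83°, λ = atan2(p_y, p_x) ≈ 7.69°.

≈ lat 51°, lon 8°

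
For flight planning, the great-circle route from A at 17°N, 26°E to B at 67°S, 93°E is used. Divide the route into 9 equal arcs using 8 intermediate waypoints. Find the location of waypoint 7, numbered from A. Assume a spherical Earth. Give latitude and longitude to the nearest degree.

The haversine formula gives a central angle δ ≈ 1.694 rad (97.1°) between the endpoints.
Interpolate at f = 7/9 with slerp weights a = sin((1−f)δ)/sin δ ≈ 0.370, b = sin(fδ)/sin δ ≈ 0.976.
p = a·p₁ + b·p₂ ≈ (0.298, 0.536, -0.790); φ = arcsin(p_z) ≈ -52.16°, λ = atan2(p_y, p_x) ≈ 60.89°.

≈ 52°S, 61°E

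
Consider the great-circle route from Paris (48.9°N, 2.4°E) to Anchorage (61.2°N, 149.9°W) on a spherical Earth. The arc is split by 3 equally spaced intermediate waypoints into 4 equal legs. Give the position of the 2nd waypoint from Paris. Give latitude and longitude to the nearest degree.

≈ 79°N, 42°W

Convert each endpoint to a unit vector on the sphere (x = cos φ cos λ, y = cos φ sin λ, z = sin φ).
The central angle between the endpoints is δ = arccos(p₁·p₂) ≈ 1.181 rad (67.7°).
Interpolate at f = 2/4 with slerp weights a = sin((1−f)δ)/sin δ ≈ 0.602, b = sin(fδ)/sin δ ≈ 0.602.
p = a·p₁ + b·p₂ ≈ (0.144, -0.129, 0.981); φ = arcsin(p_z) ≈ 78.84°, λ = atan2(p_y, p_x) ≈ -41.73°.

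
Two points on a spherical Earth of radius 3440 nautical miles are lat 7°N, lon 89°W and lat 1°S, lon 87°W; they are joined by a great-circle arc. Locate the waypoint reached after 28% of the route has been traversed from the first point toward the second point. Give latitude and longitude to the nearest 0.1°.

≈ lat 4.8°N, lon 88.4°W

From cos δ = sin φ₁ sin φ₂ + cos φ₁ cos φ₂ cos Δλ, the central angle is δ ≈ 0.144 rad (8.2°).
Interpolate at f = 0.28 with slerp weights a = sin((1−f)δ)/sin δ ≈ 0.721, b = sin(fδ)/sin δ ≈ 0.281.
p = a·p₁ + b·p₂ ≈ (0.027, -0.996, 0.083); φ = arcsin(p_z) ≈ 4.76°, λ = atan2(p_y, p_x) ≈ -88.44°.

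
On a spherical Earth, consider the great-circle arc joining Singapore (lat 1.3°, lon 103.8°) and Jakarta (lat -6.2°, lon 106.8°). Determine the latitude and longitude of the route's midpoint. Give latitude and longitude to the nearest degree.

Convert each endpoint to a unit vector on the sphere (x = cos φ cos λ, y = cos φ sin λ, z = sin φ).
The central angle between the endpoints is δ = arccos(p₁·p₂) ≈ 0.141 rad (8.1°).
Interpolate at f = 1/2 with slerp weights a = sin((1−f)δ)/sin δ ≈ 0.501, b = sin(fδ)/sin δ ≈ 0.501.
p = a·p₁ + b·p₂ ≈ (-0.264, 0.964, -0.043); φ = arcsin(p_z) ≈ -2.45°, λ = atan2(p_y, p_x) ≈ 105.30°.

≈ lat -2°, lon 105°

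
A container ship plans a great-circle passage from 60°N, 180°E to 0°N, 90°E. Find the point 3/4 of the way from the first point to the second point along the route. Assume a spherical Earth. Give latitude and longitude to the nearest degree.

From cos δ = sin φ₁ sin φ₂ + cos φ₁ cos φ₂ cos Δλ, the central angle is δ ≈ 1.571 rad (90.0°).
Interpolate at f = 3/4 with slerp weights a = sin((1−f)δ)/sin δ ≈ 0.383, b = sin(fδ)/sin δ ≈ 0.924.
p = a·p₁ + b·p₂ ≈ (-0.191, 0.924, 0.331); φ = arcsin(p_z) ≈ 19.35°, λ = atan2(p_y, p_x) ≈ 101.70°.

≈ 19°N, 102°E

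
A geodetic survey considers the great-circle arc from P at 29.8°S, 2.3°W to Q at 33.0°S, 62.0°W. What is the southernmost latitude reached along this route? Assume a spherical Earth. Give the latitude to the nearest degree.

≈ 35°S

The great circle lies in the plane with unit normal n̂ = (p₁ × p₂)/|p₁ × p₂|.
Here n̂_z ≈ -0.816; the vertex latitude is φ_max = arccos|n̂_z| ≈ 35.3°.
Check via Clairaut: cos φ_max = |cos φ₁| · sin C = cos(29.8°)·sin(109.9°) ≈ 0.816, again giving ≈ 35.3°.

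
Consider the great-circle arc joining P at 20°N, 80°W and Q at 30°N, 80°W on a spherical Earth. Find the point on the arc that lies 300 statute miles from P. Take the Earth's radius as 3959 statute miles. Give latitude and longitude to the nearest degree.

≈ 24°N, 80°W

Write both endpoints as unit vectors p₁, p₂ with components (cos φ cos λ, cos φ sin λ, sin φ).
The central angle between the endpoints is δ = arccos(p₁·p₂) ≈ 0.175 rad (10.0°). The total great-circle distance is δ·R ≈ 0.175 × 3959 ≈ 691 mi, so the target fraction is f = 300/691 ≈ 0.434.
Interpolate at f ≈ 0.434 with slerp weights a = sin((1−f)δ)/sin δ ≈ 0.568, b = sin(fδ)/sin δ ≈ 0.436.
p = a·p₁ + b·p₂ ≈ (0.158, -0.897, 0.412); φ = arcsin(p_z) ≈ 24.34°, λ = atan2(p_y, p_x) ≈ -80.00°.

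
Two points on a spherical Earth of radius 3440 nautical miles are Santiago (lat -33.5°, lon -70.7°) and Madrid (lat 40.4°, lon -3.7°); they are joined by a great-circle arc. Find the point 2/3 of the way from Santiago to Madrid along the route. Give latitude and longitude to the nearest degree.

≈ lat 17°, lon -29°

Convert each endpoint to a unit vector on the sphere (x = cos φ cos λ, y = cos φ sin λ, z = sin φ).
The central angle between the endpoints is δ = arccos(p₁·p₂) ≈ 1.681 rad (96.3°).
Interpolate at f = 2/3 with slerp weights a = sin((1−f)δ)/sin δ ≈ 0.535, b = sin(fδ)/sin δ ≈ 0.906.
p = a·p₁ + b·p₂ ≈ (0.836, -0.465, 0.292); φ = arcsin(p_z) ≈ 16.98°, λ = atan2(p_y, p_x) ≈ -29.11°.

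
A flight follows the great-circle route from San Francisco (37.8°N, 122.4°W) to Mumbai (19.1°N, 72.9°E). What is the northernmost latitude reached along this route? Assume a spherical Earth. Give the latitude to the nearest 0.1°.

The great circle lies in the plane with unit normal n̂ = (p₁ × p₂)/|p₁ × p₂|.
Here n̂_z ≈ -0.231; the vertex latitude is φ_max = arccos|n̂_z| ≈ 76.7°.

≈ 76.7°N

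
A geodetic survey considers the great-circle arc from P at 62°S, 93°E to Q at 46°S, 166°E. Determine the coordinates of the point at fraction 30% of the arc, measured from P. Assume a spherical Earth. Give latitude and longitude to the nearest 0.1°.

Write both endpoints as unit vectors p₁, p₂ with components (cos φ cos λ, cos φ sin λ, sin φ).
The central angle between the endpoints is δ = arccos(p₁·p₂) ≈ 0.752 rad (43.1°).
Interpolate at f = 0.30 with slerp weights a = sin((1−f)δ)/sin δ ≈ 0.735, b = sin(fδ)/sin δ ≈ 0.327.
p = a·p₁ + b·p₂ ≈ (-0.239, 0.400, -0.885); φ = arcsin(p_z) ≈ -62.24°, λ = atan2(p_y, p_x) ≈ 120.84°.

≈ 62.2°S, 120.8°E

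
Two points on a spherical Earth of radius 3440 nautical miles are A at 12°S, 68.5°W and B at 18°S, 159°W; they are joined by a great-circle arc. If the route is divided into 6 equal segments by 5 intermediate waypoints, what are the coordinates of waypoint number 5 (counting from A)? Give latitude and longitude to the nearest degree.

The haversine formula gives a central angle δ ≈ 1.515 rad (86.8°) between the endpoints.
Interpolate at f = 5/6 with slerp weights a = sin((1−f)δ)/sin δ ≈ 0.250, b = sin(fδ)/sin δ ≈ 0.954.
p = a·p₁ + b·p₂ ≈ (-0.758, -0.553, -0.347); φ = arcsin(p_z) ≈ -20.30°, λ = atan2(p_y, p_x) ≈ -143.88°.

≈ 20°S, 144°W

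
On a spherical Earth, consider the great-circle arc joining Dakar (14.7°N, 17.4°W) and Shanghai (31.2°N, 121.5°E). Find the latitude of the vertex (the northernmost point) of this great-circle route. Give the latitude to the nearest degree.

≈ 51°N

The great circle lies in the plane with unit normal n̂ = (p₁ × p₂)/|p₁ × p₂|.
Here n̂_z ≈ +0.625; the vertex latitude is φ_max = arccos|n̂_z| ≈ 51.3°.
Check via Clairaut: cos φ_max = |cos φ₁| · sin C = cos(14.7°)·sin(40.2°) ≈ 0.625, again giving ≈ 51.3°.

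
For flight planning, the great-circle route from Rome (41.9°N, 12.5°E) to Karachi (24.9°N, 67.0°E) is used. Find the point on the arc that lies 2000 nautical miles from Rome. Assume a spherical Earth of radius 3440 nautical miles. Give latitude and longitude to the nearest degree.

Write both endpoints as unit vectors p₁, p₂ with components (cos φ cos λ, cos φ sin λ, sin φ).
The central angle between the endpoints is δ = arccos(p₁·p₂) ≈ 0.832 rad (47.7°). The total great-circle distance is δ·R ≈ 0.832 × 3440 ≈ 2863 nmi, so the target fraction is f = 2000/2863 ≈ 0.699.
Interpolate at f ≈ 0.699 with slerp weights a = sin((1−f)δ)/sin δ ≈ 0.336, b = sin(fδ)/sin δ ≈ 0.743.
p = a·p₁ + b·p₂ ≈ (0.507, 0.674, 0.537); φ = arcsin(p_z) ≈ 32.47°, λ = atan2(p_y, p_x) ≈ 53.05°.

≈ (32°N, 53°E)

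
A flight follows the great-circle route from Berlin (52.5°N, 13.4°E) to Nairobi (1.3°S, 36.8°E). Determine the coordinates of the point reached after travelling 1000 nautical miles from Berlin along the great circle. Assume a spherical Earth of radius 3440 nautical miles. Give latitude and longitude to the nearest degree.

From cos δ = sin φ₁ sin φ₂ + cos φ₁ cos φ₂ cos Δλ, the central angle is δ ≈ 1.000 rad (57.3°). The total great-circle distance is δ·R ≈ 1.000 × 3440 ≈ 3439 nmi, so the target fraction is f = 1000/3439 ≈ 0.291.
Interpolate at f ≈ 0.291 with slerp weights a = sin((1−f)δ)/sin δ ≈ 0.774, b = sin(fδ)/sin δ ≈ 0.341.
p = a·p₁ + b·p₂ ≈ (0.731, 0.313, 0.606); φ = arcsin(p_z) ≈ 37.32°, λ = atan2(p_y, p_x) ≈ 23.19°.

≈ (37°N, 23°E)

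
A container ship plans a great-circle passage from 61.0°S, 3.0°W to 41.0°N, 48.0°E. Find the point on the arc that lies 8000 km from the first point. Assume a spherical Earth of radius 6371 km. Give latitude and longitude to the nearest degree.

≈ 5°N, 34°E

From cos δ = sin φ₁ sin φ₂ + cos φ₁ cos φ₂ cos Δλ, the central angle is δ ≈ 1.921 rad (110.1°). The total great-circle distance is δ·R ≈ 1.921 × 6371 ≈ 12242 km, so the target fraction is f = 8000/12242 ≈ 0.654.
Interpolate at f ≈ 0.654 with slerp weights a = sin((1−f)δ)/sin δ ≈ 0.658, b = sin(fδ)/sin δ ≈ 1.012.
p = a·p₁ + b·p₂ ≈ (0.830, 0.551, 0.089); φ = arcsin(p_z) ≈ 5.10°, λ = atan2(p_y, p_x) ≈ 33.59°.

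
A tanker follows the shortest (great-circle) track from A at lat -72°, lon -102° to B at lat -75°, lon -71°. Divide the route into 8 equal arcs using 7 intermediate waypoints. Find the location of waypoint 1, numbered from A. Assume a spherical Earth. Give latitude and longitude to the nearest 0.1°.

The haversine formula gives a central angle δ ≈ 0.160 rad (9.2°) between the endpoints.
Interpolate at f = 1/8 with slerp weights a = sin((1−f)δ)/sin δ ≈ 0.876, b = sin(fδ)/sin δ ≈ 0.126.
p = a·p₁ + b·p₂ ≈ (-0.046, -0.295, -0.954); φ = arcsin(p_z) ≈ -72.60°, λ = atan2(p_y, p_x) ≈ -98.79°.

≈ lat -72.6°, lon -98.8°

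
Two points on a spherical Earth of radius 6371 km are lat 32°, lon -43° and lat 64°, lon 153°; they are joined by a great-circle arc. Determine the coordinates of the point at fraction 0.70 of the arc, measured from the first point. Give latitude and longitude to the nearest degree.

≈ lat 84°, lon -133°

Convert each endpoint to a unit vector on the sphere (x = cos φ cos λ, y = cos φ sin λ, z = sin φ).
The central angle between the endpoints is δ = arccos(p₁·p₂) ≈ 1.452 rad (83.2°).
Interpolate at f = 0.70 with slerp weights a = sin((1−f)δ)/sin δ ≈ 0.425, b = sin(fδ)/sin δ ≈ 0.856.
p = a·p₁ + b·p₂ ≈ (-0.071, -0.075, 0.995); φ = arcsin(p_z) ≈ 84.06°, λ = atan2(p_y, p_x) ≈ -133.26°.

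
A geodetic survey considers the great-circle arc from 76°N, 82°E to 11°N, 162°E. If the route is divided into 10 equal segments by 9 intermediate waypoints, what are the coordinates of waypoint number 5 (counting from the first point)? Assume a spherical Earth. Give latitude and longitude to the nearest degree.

≈ 48°N, 149°E

The haversine formula gives a central angle δ ≈ 1.342 rad (76.9°) between the endpoints.
Interpolate at f = 5/10 with slerp weights a = sin((1−f)δ)/sin δ ≈ 0.639, b = sin(fδ)/sin δ ≈ 0.639.
p = a·p₁ + b·p₂ ≈ (-0.575, 0.347, 0.741); φ = arcsin(p_z) ≈ 47.85°, λ = atan2(p_y, p_x) ≈ 148.90°.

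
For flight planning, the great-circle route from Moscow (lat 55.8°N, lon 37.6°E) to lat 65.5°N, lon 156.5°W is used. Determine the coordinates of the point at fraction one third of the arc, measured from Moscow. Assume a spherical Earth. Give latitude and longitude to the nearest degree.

≈ lat 75°N, lon 46°E

Convert each endpoint to a unit vector on the sphere (x = cos φ cos λ, y = cos φ sin λ, z = sin φ).
The central angle between the endpoints is δ = arccos(p₁·p₂) ≈ 1.016 rad (58.2°).
Interpolate at f = 1/3 with slerp weights a = sin((1−f)δ)/sin δ ≈ 0.737, b = sin(fδ)/sin δ ≈ 0.391.
p = a·p₁ + b·p₂ ≈ (0.180, 0.188, 0.966); φ = arcsin(p_z) ≈ 74.92°, λ = atan2(p_y, p_x) ≈ 46.33°.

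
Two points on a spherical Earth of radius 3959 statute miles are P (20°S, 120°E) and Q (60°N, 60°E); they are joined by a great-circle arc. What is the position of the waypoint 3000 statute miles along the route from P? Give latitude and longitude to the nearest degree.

≈ (19°N, 102°E)

From cos δ = sin φ₁ sin φ₂ + cos φ₁ cos φ₂ cos Δλ, the central angle is δ ≈ 1.632 rad (93.5°). The total great-circle distance is δ·R ≈ 1.632 × 3959 ≈ 6462 mi, so the target fraction is f = 3000/6462 ≈ 0.464.
Interpolate at f ≈ 0.464 with slerp weights a = sin((1−f)δ)/sin δ ≈ 0.769, b = sin(fδ)/sin δ ≈ 0.689.
p = a·p₁ + b·p₂ ≈ (-0.189, 0.924, 0.333); φ = arcsin(p_z) ≈ 19.48°, λ = atan2(p_y, p_x) ≈ 101.56°.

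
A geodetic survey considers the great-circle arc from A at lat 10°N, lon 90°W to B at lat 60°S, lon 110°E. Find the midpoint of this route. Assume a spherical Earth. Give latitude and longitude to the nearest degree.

≈ lat 52°S, lon 108°W

Convert each endpoint to a unit vector on the sphere (x = cos φ cos λ, y = cos φ sin λ, z = sin φ).
The central angle between the endpoints is δ = arccos(p₁·p₂) ≈ 2.231 rad (127.8°).
Interpolate at f = 1/2 with slerp weights a = sin((1−f)δ)/sin δ ≈ 1.137, b = sin(fδ)/sin δ ≈ 1.137.
p = a·p₁ + b·p₂ ≈ (-0.194, -0.585, -0.787); φ = arcsin(p_z) ≈ -51.91°, λ = atan2(p_y, p_x) ≈ -108.37°.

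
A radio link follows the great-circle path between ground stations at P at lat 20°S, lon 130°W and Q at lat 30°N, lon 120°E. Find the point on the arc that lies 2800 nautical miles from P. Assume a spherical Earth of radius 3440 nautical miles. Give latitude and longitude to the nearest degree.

≈ lat 3°N, lon 172°W

Write both endpoints as unit vectors p₁, p₂ with components (cos φ cos λ, cos φ sin λ, sin φ).
The central angle between the endpoints is δ = arccos(p₁·p₂) ≈ 2.037 rad (116.7°). The total great-circle distance is δ·R ≈ 2.037 × 3440 ≈ 7007 nmi, so the target fraction is f = 2800/7007 ≈ 0.400.
Interpolate at f ≈ 0.400 with slerp weights a = sin((1−f)δ)/sin δ ≈ 1.052, b = sin(fδ)/sin δ ≈ 0.814.
p = a·p₁ + b·p₂ ≈ (-0.988, -0.147, 0.047); φ = arcsin(p_z) ≈ 2.69°, λ = atan2(p_y, p_x) ≈ -171.53°.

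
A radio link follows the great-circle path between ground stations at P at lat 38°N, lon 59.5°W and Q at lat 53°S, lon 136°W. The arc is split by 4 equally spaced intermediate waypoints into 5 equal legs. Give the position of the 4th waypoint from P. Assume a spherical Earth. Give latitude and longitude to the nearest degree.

Write both endpoints as unit vectors p₁, p₂ with components (cos φ cos λ, cos φ sin λ, sin φ).
The central angle between the endpoints is δ = arccos(p₁·p₂) ≈ 1.962 rad (112.4°).
Interpolate at f = 4/5 with slerp weights a = sin((1−f)δ)/sin δ ≈ 0.414, b = sin(fδ)/sin δ ≈ 1.082.
p = a·p₁ + b·p₂ ≈ (-0.303, -0.733, -0.609); φ = arcsin(p_z) ≈ -37.53°, λ = atan2(p_y, p_x) ≈ -112.45°.

≈ lat 38°S, lon 112°W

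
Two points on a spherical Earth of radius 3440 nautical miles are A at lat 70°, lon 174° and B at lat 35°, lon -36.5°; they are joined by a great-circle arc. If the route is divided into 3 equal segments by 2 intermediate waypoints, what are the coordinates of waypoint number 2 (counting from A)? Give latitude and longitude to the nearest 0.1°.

Write both endpoints as unit vectors p₁, p₂ with components (cos φ cos λ, cos φ sin λ, sin φ).
The central angle between the endpoints is δ = arccos(p₁·p₂) ≈ 1.269 rad (72.7°).
Interpolate at f = 2/3 with slerp weights a = sin((1−f)δ)/sin δ ≈ 0.430, b = sin(fδ)/sin δ ≈ 0.784.
p = a·p₁ + b·p₂ ≈ (0.370, -0.367, 0.854); φ = arcsin(p_z) ≈ 58.61°, λ = atan2(p_y, p_x) ≈ -44.74°.

≈ lat 58.6°, lon -44.7°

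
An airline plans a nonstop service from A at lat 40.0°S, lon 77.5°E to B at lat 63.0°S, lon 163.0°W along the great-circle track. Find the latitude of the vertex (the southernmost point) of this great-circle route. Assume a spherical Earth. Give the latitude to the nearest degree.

The great circle lies in the plane with unit normal n̂ = (p₁ × p₂)/|p₁ × p₂|.
Here n̂_z ≈ +0.330; the vertex latitude is φ_max = arccos|n̂_z| ≈ 70.7°.
Check via Clairaut: cos φ_max = |cos φ₁| · sin C = cos(40.0°)·sin(154.4°) ≈ 0.330, again giving ≈ 70.7°.

≈ 71°S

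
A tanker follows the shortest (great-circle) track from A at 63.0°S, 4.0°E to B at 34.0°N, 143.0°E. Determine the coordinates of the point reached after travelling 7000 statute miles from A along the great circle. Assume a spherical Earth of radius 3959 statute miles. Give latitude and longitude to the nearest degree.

The haversine formula gives a central angle δ ≈ 2.469 rad (141.5°) between the endpoints. The total great-circle distance is δ·R ≈ 2.469 × 3959 ≈ 9775 mi, so the target fraction is f = 7000/9775 ≈ 0.716.
Interpolate at f ≈ 0.716 with slerp weights a = sin((1−f)δ)/sin δ ≈ 1.035, b = sin(fδ)/sin δ ≈ 1.574.
p = a·p₁ + b·p₂ ≈ (-0.573, 0.818, -0.042); φ = arcsin(p_z) ≈ -2.42°, λ = atan2(p_y, p_x) ≈ 125.02°.

≈ 2°S, 125°E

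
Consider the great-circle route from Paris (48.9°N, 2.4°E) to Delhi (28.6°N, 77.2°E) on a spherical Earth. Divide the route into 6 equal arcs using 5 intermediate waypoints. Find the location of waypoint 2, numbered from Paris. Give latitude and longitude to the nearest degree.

≈ 48°N, 32°E

Convert each endpoint to a unit vector on the sphere (x = cos φ cos λ, y = cos φ sin λ, z = sin φ).
The central angle between the endpoints is δ = arccos(p₁·p₂) ≈ 1.033 rad (59.2°).
Interpolate at f = 2/6 with slerp weights a = sin((1−f)δ)/sin δ ≈ 0.740, b = sin(fδ)/sin δ ≈ 0.393.
p = a·p₁ + b·p₂ ≈ (0.562, 0.357, 0.746); φ = arcsin(p_z) ≈ 48.23°, λ = atan2(p_y, p_x) ≈ 32.40°.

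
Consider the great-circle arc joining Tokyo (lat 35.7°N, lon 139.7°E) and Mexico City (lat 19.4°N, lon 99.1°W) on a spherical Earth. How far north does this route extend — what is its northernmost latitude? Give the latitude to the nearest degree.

≈ 48°N

The great circle lies in the plane with unit normal n̂ = (p₁ × p₂)/|p₁ × p₂|.
Here n̂_z ≈ +0.669; the vertex latitude is φ_max = arccos|n̂_z| ≈ 48.0°.
Check via Clairaut: cos φ_max = |cos φ₁| · sin C = cos(35.7°)·sin(55.5°) ≈ 0.669, again giving ≈ 48.0°.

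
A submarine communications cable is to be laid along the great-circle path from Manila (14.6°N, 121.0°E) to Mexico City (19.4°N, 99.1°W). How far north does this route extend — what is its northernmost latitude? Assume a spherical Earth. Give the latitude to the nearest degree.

The great circle lies in the plane with unit normal n̂ = (p₁ × p₂)/|p₁ × p₂|.
Here n̂_z ≈ +0.745; the vertex latitude is φ_max = arccos|n̂_z| ≈ 41.8°.
Check via Clairaut: cos φ_max = |cos φ₁| · sin C = cos(14.6°)·sin(50.4°) ≈ 0.745, again giving ≈ 41.8°.

≈ 42°N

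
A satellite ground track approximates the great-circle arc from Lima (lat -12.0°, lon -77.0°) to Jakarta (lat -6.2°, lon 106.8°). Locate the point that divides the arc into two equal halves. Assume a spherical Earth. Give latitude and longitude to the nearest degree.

≈ lat -78°, lon -179°

From cos δ = sin φ₁ sin φ₂ + cos φ₁ cos φ₂ cos Δλ, the central angle is δ ≈ 2.817 rad (161.4°).
Interpolate at f = 1/2 with slerp weights a = sin((1−f)δ)/sin δ ≈ 3.096, b = sin(fδ)/sin δ ≈ 3.096.
p = a·p₁ + b·p₂ ≈ (-0.208, -0.004, -0.978); φ = arcsin(p_z) ≈ -77.97°, λ = atan2(p_y, p_x) ≈ -178.84°.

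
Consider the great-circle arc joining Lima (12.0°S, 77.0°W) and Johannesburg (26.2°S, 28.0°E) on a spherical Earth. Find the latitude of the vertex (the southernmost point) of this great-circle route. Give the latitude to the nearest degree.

The great circle lies in the plane with unit normal n̂ = (p₁ × p₂)/|p₁ × p₂|.
Here n̂_z ≈ +0.856; the vertex latitude is φ_max = arccos|n̂_z| ≈ 31.2°.
Check via Clairaut: cos φ_max = |cos φ₁| · sin C = cos(12.0°)·sin(119.0°) ≈ 0.856, again giving ≈ 31.2°.

≈ 31°S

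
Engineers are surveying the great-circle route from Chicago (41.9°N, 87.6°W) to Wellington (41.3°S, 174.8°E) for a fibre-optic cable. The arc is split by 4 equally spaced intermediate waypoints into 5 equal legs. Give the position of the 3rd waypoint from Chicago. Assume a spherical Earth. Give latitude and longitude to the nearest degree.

≈ 9°S, 145°W

Write both endpoints as unit vectors p₁, p₂ with components (cos φ cos λ, cos φ sin λ, sin φ).
The central angle between the endpoints is δ = arccos(p₁·p₂) ≈ 2.111 rad (121.0°).
Interpolate at f = 3/5 with slerp weights a = sin((1−f)δ)/sin δ ≈ 0.872, b = sin(fδ)/sin δ ≈ 1.113.
p = a·p₁ + b·p₂ ≈ (-0.805, -0.573, -0.152); φ = arcsin(p_z) ≈ -8.75°, λ = atan2(p_y, p_x) ≈ -144.58°.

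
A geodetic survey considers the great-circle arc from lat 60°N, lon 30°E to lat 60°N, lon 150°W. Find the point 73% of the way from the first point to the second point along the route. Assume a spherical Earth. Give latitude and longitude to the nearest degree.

≈ lat 76°N, lon 150°W

Convert each endpoint to a unit vector on the sphere (x = cos φ cos λ, y = cos φ sin λ, z = sin φ).
The central angle between the endpoints is δ = arccos(p₁·p₂) ≈ 1.047 rad (60.0°).
Interpolate at f = 0.73 with slerp weights a = sin((1−f)δ)/sin δ ≈ 0.322, b = sin(fδ)/sin δ ≈ 0.799.
p = a·p₁ + b·p₂ ≈ (-0.207, -0.119, 0.971); φ = arcsin(p_z) ≈ 76.20°, λ = atan2(p_y, p_x) ≈ -150.00°.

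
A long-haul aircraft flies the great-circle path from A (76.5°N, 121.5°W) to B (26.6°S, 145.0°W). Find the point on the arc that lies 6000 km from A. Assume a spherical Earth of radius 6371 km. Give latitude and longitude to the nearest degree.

≈ (23°N, 140°W)

Write both endpoints as unit vectors p₁, p₂ with components (cos φ cos λ, cos φ sin λ, sin φ).
The central angle between the endpoints is δ = arccos(p₁·p₂) ≈ 1.817 rad (104.1°). The total great-circle distance is δ·R ≈ 1.817 × 6371 ≈ 11578 km, so the target fraction is f = 6000/11578 ≈ 0.518.
Interpolate at f ≈ 0.518 with slerp weights a = sin((1−f)δ)/sin δ ≈ 0.792, b = sin(fδ)/sin δ ≈ 0.834.
p = a·p₁ + b·p₂ ≈ (-0.707, -0.585, 0.397); φ = arcsin(p_z) ≈ 23.36°, λ = atan2(p_y, p_x) ≈ -140.39°.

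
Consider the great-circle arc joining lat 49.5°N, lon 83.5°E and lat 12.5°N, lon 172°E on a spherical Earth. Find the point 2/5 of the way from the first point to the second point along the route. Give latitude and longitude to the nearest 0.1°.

Write both endpoints as unit vectors p₁, p₂ with components (cos φ cos λ, cos φ sin λ, sin φ).
The central angle between the endpoints is δ = arccos(p₁·p₂) ≈ 1.389 rad (79.6°).
Interpolate at f = 2/5 with slerp weights a = sin((1−f)δ)/sin δ ≈ 0.753, b = sin(fδ)/sin δ ≈ 0.536.
p = a·p₁ + b·p₂ ≈ (-0.463, 0.558, 0.688); φ = arcsin(p_z) ≈ 43.49°, λ = atan2(p_y, p_x) ≈ 129.67°.

≈ lat 43.5°N, lon 129.7°E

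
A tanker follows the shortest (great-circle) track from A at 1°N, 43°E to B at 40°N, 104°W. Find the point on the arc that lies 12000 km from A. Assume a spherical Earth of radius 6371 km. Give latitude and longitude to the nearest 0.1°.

≈ 52.8°N, 79.1°W

Convert each endpoint to a unit vector on the sphere (x = cos φ cos λ, y = cos φ sin λ, z = sin φ).
The central angle between the endpoints is δ = arccos(p₁·p₂) ≈ 2.254 rad (129.1°). The total great-circle distance is δ·R ≈ 2.254 × 6371 ≈ 14359 km, so the target fraction is f = 12000/14359 ≈ 0.836.
Interpolate at f ≈ 0.836 with slerp weights a = sin((1−f)δ)/sin δ ≈ 0.467, b = sin(fδ)/sin δ ≈ 1.227.
p = a·p₁ + b·p₂ ≈ (0.114, -0.594, 0.797); φ = arcsin(p_z) ≈ 52.81°, λ = atan2(p_y, p_x) ≈ -79.15°.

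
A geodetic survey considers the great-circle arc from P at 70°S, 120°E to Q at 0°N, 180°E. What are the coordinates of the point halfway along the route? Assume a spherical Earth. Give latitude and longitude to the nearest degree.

From cos δ = sin φ₁ sin φ₂ + cos φ₁ cos φ₂ cos Δλ, the central angle is δ ≈ 1.399 rad (80.2°).
Interpolate at f = 1/2 with slerp weights a = sin((1−f)δ)/sin δ ≈ 0.653, b = sin(fδ)/sin δ ≈ 0.653.
p = a·p₁ + b·p₂ ≈ (-0.765, 0.194, -0.614); φ = arcsin(p_z) ≈ -37.88°, λ = atan2(p_y, p_x) ≈ 165.81°.

≈ 38°S, 166°E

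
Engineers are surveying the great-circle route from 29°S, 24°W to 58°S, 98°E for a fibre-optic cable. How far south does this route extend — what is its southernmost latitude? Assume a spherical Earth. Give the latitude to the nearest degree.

The great circle lies in the plane with unit normal n̂ = (p₁ × p₂)/|p₁ × p₂|.
Here n̂_z ≈ +0.399; the vertex latitude is φ_max = arccos|n̂_z| ≈ 66.5°.
Check via Clairaut: cos φ_max = |cos φ₁| · sin C = cos(29.0°)·sin(152.9°) ≈ 0.399, again giving ≈ 66.5°.

≈ 67°S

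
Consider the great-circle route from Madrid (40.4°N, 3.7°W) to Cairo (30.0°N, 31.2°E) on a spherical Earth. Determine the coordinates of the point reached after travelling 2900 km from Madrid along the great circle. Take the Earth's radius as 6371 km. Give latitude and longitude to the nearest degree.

≈ 32°N, 27°E

From cos δ = sin φ₁ sin φ₂ + cos φ₁ cos φ₂ cos Δλ, the central angle is δ ≈ 0.526 rad (30.1°). The total great-circle distance is δ·R ≈ 0.526 × 6371 ≈ 3349 km, so the target fraction is f = 2900/3349 ≈ 0.866.
Interpolate at f ≈ 0.866 with slerp weights a = sin((1−f)δ)/sin δ ≈ 0.140, b = sin(fδ)/sin δ ≈ 0.876.
p = a·p₁ + b·p₂ ≈ (0.756, 0.386, 0.529); φ = arcsin(p_z) ≈ 31.94°, λ = atan2(p_y, p_x) ≈ 27.06°.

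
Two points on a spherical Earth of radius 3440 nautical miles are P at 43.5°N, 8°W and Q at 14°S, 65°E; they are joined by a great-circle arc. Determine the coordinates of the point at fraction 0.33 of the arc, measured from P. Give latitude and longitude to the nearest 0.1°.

The haversine formula gives a central angle δ ≈ 1.532 rad (87.8°) between the endpoints.
Interpolate at f = 0.33 with slerp weights a = sin((1−f)δ)/sin δ ≈ 0.856, b = sin(fδ)/sin δ ≈ 0.485.
p = a·p₁ + b·p₂ ≈ (0.814, 0.340, 0.472); φ = arcsin(p_z) ≈ 28.16°, λ = atan2(p_y, p_x) ≈ 22.66°.

≈ 28.2°N, 22.7°E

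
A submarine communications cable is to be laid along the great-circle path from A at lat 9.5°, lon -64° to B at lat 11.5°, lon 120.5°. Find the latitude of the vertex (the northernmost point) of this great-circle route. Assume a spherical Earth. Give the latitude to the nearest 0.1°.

The great circle lies in the plane with unit normal n̂ = (p₁ × p₂)/|p₁ × p₂|.
Here n̂_z ≈ -0.207; the vertex latitude is φ_max = arccos|n̂_z| ≈ 78.0°.
Check via Clairaut: cos φ_max = |cos φ₁| · sin C = cos(9.5°)·sin(12.1°) ≈ 0.207, again giving ≈ 78.0°.

≈ 78.0°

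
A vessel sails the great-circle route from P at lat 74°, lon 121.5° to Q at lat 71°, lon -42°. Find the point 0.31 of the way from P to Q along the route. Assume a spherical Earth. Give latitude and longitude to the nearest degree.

Convert each endpoint to a unit vector on the sphere (x = cos φ cos λ, y = cos φ sin λ, z = sin φ).
The central angle between the endpoints is δ = arccos(p₁·p₂) ≈ 0.604 rad (34.6°).
Interpolate at f = 0.31 with slerp weights a = sin((1−f)δ)/sin δ ≈ 0.713, b = sin(fδ)/sin δ ≈ 0.328.
p = a·p₁ + b·p₂ ≈ (-0.023, 0.096, 0.995); φ = arcsin(p_z) ≈ 84.32°, λ = atan2(p_y, p_x) ≈ 103.66°.

≈ lat 84°, lon 104°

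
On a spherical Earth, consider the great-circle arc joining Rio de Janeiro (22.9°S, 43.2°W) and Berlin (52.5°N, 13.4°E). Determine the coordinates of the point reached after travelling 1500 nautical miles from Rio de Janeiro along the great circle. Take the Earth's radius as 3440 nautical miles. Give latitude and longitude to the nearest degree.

≈ (1°S, 31°W)

The haversine formula gives a central angle δ ≈ 1.571 rad (90.0°) between the endpoints. The total great-circle distance is δ·R ≈ 1.571 × 3440 ≈ 5404 nmi, so the target fraction is f = 1500/5404 ≈ 0.278.
Interpolate at f ≈ 0.278 with slerp weights a = sin((1−f)δ)/sin δ ≈ 0.906, b = sin(fδ)/sin δ ≈ 0.422.
p = a·p₁ + b·p₂ ≈ (0.859, -0.512, -0.018); φ = arcsin(p_z) ≈ -1.01°, λ = atan2(p_y, p_x) ≈ -30.80°.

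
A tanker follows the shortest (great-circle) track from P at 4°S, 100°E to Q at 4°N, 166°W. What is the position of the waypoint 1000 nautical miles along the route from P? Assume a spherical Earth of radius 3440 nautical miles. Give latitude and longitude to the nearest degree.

From cos δ = sin φ₁ sin φ₂ + cos φ₁ cos φ₂ cos Δλ, the central angle is δ ≈ 1.645 rad (94.3°). The total great-circle distance is δ·R ≈ 1.645 × 3440 ≈ 5659 nmi, so the target fraction is f = 1000/5659 ≈ 0.177.
Interpolate at f ≈ 0.177 with slerp weights a = sin((1−f)δ)/sin δ ≈ 0.979, b = sin(fδ)/sin δ ≈ 0.287.
p = a·p₁ + b·p₂ ≈ (-0.448, 0.893, -0.048); φ = arcsin(p_z) ≈ -2.77°, λ = atan2(p_y, p_x) ≈ 116.64°.

≈ 3°S, 117°E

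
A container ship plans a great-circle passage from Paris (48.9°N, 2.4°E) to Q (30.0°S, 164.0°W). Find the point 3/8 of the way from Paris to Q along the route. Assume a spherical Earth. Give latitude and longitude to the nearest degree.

≈ (59°N, 111°W)

Write both endpoints as unit vectors p₁, p₂ with components (cos φ cos λ, cos φ sin λ, sin φ).
The central angle between the endpoints is δ = arccos(p₁·p₂) ≈ 2.766 rad (158.5°).
Interpolate at f = 3/8 with slerp weights a = sin((1−f)δ)/sin δ ≈ 2.689, b = sin(fδ)/sin δ ≈ 2.344.
p = a·p₁ + b·p₂ ≈ (-0.185, -0.486, 0.854); φ = arcsin(p_z) ≈ 58.69°, λ = atan2(p_y, p_x) ≈ -110.89°.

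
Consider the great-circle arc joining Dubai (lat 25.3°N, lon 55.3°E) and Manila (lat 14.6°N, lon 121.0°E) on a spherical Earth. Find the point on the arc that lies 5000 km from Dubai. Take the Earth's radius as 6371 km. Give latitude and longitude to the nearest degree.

Convert each endpoint to a unit vector on the sphere (x = cos φ cos λ, y = cos φ sin λ, z = sin φ).
The central angle between the endpoints is δ = arccos(p₁·p₂) ≈ 1.084 rad (62.1°). The total great-circle distance is δ·R ≈ 1.084 × 6371 ≈ 6906 km, so the target fraction is f = 5000/6906 ≈ 0.724.
Interpolate at f ≈ 0.724 with slerp weights a = sin((1−f)δ)/sin δ ≈ 0.334, b = sin(fδ)/sin δ ≈ 0.800.
p = a·p₁ + b·p₂ ≈ (-0.227, 0.911, 0.344); φ = arcsin(p_z) ≈ 20.13°, λ = atan2(p_y, p_x) ≈ 103.98°.

≈ lat 20°N, lon 104°E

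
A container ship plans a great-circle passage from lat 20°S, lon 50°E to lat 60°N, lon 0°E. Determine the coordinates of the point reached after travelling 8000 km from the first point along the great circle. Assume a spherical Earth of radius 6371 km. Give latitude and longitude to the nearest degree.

≈ lat 46°N, lon 18°E

The haversine formula gives a central angle δ ≈ 1.565 rad (89.7°) between the endpoints. The total great-circle distance is δ·R ≈ 1.565 × 6371 ≈ 9971 km, so the target fraction is f = 8000/9971 ≈ 0.802.
Interpolate at f ≈ 0.802 with slerp weights a = sin((1−f)δ)/sin δ ≈ 0.304, b = sin(fδ)/sin δ ≈ 0.951.
p = a·p₁ + b·p₂ ≈ (0.659, 0.219, 0.719); φ = arcsin(p_z) ≈ 46.00°, λ = atan2(p_y, p_x) ≈ 18.39°.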